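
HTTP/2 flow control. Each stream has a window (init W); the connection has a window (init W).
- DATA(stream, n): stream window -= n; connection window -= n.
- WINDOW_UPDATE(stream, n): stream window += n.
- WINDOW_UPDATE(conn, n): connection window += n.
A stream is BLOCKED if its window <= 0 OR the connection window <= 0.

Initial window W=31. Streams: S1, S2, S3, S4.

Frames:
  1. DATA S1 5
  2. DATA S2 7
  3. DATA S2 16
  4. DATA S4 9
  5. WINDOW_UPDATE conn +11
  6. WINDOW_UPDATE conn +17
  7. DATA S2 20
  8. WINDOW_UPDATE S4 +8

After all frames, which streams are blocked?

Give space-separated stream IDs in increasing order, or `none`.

Answer: S2

Derivation:
Op 1: conn=26 S1=26 S2=31 S3=31 S4=31 blocked=[]
Op 2: conn=19 S1=26 S2=24 S3=31 S4=31 blocked=[]
Op 3: conn=3 S1=26 S2=8 S3=31 S4=31 blocked=[]
Op 4: conn=-6 S1=26 S2=8 S3=31 S4=22 blocked=[1, 2, 3, 4]
Op 5: conn=5 S1=26 S2=8 S3=31 S4=22 blocked=[]
Op 6: conn=22 S1=26 S2=8 S3=31 S4=22 blocked=[]
Op 7: conn=2 S1=26 S2=-12 S3=31 S4=22 blocked=[2]
Op 8: conn=2 S1=26 S2=-12 S3=31 S4=30 blocked=[2]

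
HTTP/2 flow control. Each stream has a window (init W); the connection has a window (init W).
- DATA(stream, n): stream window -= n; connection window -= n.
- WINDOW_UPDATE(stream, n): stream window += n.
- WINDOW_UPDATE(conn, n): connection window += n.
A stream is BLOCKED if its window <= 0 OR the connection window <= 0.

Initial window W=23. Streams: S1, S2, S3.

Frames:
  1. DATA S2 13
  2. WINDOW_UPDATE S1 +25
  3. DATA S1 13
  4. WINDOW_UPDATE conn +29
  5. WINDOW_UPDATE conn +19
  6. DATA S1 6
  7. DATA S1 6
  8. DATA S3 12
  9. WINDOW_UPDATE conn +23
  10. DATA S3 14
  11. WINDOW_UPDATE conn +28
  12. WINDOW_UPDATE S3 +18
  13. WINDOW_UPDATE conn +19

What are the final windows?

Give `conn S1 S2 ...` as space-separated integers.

Op 1: conn=10 S1=23 S2=10 S3=23 blocked=[]
Op 2: conn=10 S1=48 S2=10 S3=23 blocked=[]
Op 3: conn=-3 S1=35 S2=10 S3=23 blocked=[1, 2, 3]
Op 4: conn=26 S1=35 S2=10 S3=23 blocked=[]
Op 5: conn=45 S1=35 S2=10 S3=23 blocked=[]
Op 6: conn=39 S1=29 S2=10 S3=23 blocked=[]
Op 7: conn=33 S1=23 S2=10 S3=23 blocked=[]
Op 8: conn=21 S1=23 S2=10 S3=11 blocked=[]
Op 9: conn=44 S1=23 S2=10 S3=11 blocked=[]
Op 10: conn=30 S1=23 S2=10 S3=-3 blocked=[3]
Op 11: conn=58 S1=23 S2=10 S3=-3 blocked=[3]
Op 12: conn=58 S1=23 S2=10 S3=15 blocked=[]
Op 13: conn=77 S1=23 S2=10 S3=15 blocked=[]

Answer: 77 23 10 15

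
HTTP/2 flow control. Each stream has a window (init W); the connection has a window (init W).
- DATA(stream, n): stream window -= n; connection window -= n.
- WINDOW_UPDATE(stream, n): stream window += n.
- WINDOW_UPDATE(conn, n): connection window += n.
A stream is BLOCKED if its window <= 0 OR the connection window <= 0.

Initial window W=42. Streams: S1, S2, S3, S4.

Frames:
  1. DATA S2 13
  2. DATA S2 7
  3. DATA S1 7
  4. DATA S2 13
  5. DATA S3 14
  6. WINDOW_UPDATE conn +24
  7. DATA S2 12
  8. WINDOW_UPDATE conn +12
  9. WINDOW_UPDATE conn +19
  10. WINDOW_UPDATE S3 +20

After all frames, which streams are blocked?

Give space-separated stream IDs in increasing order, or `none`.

Op 1: conn=29 S1=42 S2=29 S3=42 S4=42 blocked=[]
Op 2: conn=22 S1=42 S2=22 S3=42 S4=42 blocked=[]
Op 3: conn=15 S1=35 S2=22 S3=42 S4=42 blocked=[]
Op 4: conn=2 S1=35 S2=9 S3=42 S4=42 blocked=[]
Op 5: conn=-12 S1=35 S2=9 S3=28 S4=42 blocked=[1, 2, 3, 4]
Op 6: conn=12 S1=35 S2=9 S3=28 S4=42 blocked=[]
Op 7: conn=0 S1=35 S2=-3 S3=28 S4=42 blocked=[1, 2, 3, 4]
Op 8: conn=12 S1=35 S2=-3 S3=28 S4=42 blocked=[2]
Op 9: conn=31 S1=35 S2=-3 S3=28 S4=42 blocked=[2]
Op 10: conn=31 S1=35 S2=-3 S3=48 S4=42 blocked=[2]

Answer: S2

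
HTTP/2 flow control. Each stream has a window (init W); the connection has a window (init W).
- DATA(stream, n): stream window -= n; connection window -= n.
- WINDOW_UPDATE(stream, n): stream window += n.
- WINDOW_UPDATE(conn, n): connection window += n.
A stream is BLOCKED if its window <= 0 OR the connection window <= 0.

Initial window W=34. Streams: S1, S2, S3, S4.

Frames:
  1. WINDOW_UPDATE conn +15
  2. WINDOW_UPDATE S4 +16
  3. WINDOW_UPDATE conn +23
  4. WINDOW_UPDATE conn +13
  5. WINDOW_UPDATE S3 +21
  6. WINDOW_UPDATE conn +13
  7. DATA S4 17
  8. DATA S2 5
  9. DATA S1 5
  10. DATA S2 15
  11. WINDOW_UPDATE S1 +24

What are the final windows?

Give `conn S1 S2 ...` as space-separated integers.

Op 1: conn=49 S1=34 S2=34 S3=34 S4=34 blocked=[]
Op 2: conn=49 S1=34 S2=34 S3=34 S4=50 blocked=[]
Op 3: conn=72 S1=34 S2=34 S3=34 S4=50 blocked=[]
Op 4: conn=85 S1=34 S2=34 S3=34 S4=50 blocked=[]
Op 5: conn=85 S1=34 S2=34 S3=55 S4=50 blocked=[]
Op 6: conn=98 S1=34 S2=34 S3=55 S4=50 blocked=[]
Op 7: conn=81 S1=34 S2=34 S3=55 S4=33 blocked=[]
Op 8: conn=76 S1=34 S2=29 S3=55 S4=33 blocked=[]
Op 9: conn=71 S1=29 S2=29 S3=55 S4=33 blocked=[]
Op 10: conn=56 S1=29 S2=14 S3=55 S4=33 blocked=[]
Op 11: conn=56 S1=53 S2=14 S3=55 S4=33 blocked=[]

Answer: 56 53 14 55 33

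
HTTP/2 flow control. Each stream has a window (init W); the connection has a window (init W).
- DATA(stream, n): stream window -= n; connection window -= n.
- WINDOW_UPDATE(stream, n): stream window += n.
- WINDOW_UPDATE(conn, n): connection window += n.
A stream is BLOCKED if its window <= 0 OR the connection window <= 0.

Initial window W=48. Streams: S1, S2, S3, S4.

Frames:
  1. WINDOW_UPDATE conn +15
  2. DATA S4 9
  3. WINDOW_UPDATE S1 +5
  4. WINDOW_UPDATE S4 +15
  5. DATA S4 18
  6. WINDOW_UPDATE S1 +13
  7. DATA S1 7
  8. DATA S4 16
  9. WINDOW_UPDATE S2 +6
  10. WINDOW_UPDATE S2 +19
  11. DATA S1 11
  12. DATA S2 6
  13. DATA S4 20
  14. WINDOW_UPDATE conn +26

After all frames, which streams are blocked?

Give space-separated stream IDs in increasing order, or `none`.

Answer: S4

Derivation:
Op 1: conn=63 S1=48 S2=48 S3=48 S4=48 blocked=[]
Op 2: conn=54 S1=48 S2=48 S3=48 S4=39 blocked=[]
Op 3: conn=54 S1=53 S2=48 S3=48 S4=39 blocked=[]
Op 4: conn=54 S1=53 S2=48 S3=48 S4=54 blocked=[]
Op 5: conn=36 S1=53 S2=48 S3=48 S4=36 blocked=[]
Op 6: conn=36 S1=66 S2=48 S3=48 S4=36 blocked=[]
Op 7: conn=29 S1=59 S2=48 S3=48 S4=36 blocked=[]
Op 8: conn=13 S1=59 S2=48 S3=48 S4=20 blocked=[]
Op 9: conn=13 S1=59 S2=54 S3=48 S4=20 blocked=[]
Op 10: conn=13 S1=59 S2=73 S3=48 S4=20 blocked=[]
Op 11: conn=2 S1=48 S2=73 S3=48 S4=20 blocked=[]
Op 12: conn=-4 S1=48 S2=67 S3=48 S4=20 blocked=[1, 2, 3, 4]
Op 13: conn=-24 S1=48 S2=67 S3=48 S4=0 blocked=[1, 2, 3, 4]
Op 14: conn=2 S1=48 S2=67 S3=48 S4=0 blocked=[4]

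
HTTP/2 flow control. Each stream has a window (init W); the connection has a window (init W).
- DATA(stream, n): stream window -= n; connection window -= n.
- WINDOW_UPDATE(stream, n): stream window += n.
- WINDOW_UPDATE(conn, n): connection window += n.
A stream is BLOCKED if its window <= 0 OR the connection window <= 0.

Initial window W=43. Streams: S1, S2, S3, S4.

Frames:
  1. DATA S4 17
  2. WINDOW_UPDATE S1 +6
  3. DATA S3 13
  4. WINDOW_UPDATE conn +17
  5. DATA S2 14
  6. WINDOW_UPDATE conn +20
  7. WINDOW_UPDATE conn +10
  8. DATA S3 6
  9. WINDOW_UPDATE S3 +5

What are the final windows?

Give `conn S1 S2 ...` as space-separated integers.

Answer: 40 49 29 29 26

Derivation:
Op 1: conn=26 S1=43 S2=43 S3=43 S4=26 blocked=[]
Op 2: conn=26 S1=49 S2=43 S3=43 S4=26 blocked=[]
Op 3: conn=13 S1=49 S2=43 S3=30 S4=26 blocked=[]
Op 4: conn=30 S1=49 S2=43 S3=30 S4=26 blocked=[]
Op 5: conn=16 S1=49 S2=29 S3=30 S4=26 blocked=[]
Op 6: conn=36 S1=49 S2=29 S3=30 S4=26 blocked=[]
Op 7: conn=46 S1=49 S2=29 S3=30 S4=26 blocked=[]
Op 8: conn=40 S1=49 S2=29 S3=24 S4=26 blocked=[]
Op 9: conn=40 S1=49 S2=29 S3=29 S4=26 blocked=[]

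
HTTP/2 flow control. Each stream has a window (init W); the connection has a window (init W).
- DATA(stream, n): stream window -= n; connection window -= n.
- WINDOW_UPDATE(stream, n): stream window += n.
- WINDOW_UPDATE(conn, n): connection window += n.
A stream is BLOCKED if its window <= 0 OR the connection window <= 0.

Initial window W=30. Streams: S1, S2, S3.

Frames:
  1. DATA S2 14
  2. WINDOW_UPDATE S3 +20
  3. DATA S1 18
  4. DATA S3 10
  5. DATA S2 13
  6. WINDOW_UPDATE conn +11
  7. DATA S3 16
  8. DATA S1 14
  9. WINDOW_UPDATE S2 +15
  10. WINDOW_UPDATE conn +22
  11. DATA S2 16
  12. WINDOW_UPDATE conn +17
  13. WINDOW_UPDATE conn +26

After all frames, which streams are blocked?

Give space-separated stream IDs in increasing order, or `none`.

Answer: S1

Derivation:
Op 1: conn=16 S1=30 S2=16 S3=30 blocked=[]
Op 2: conn=16 S1=30 S2=16 S3=50 blocked=[]
Op 3: conn=-2 S1=12 S2=16 S3=50 blocked=[1, 2, 3]
Op 4: conn=-12 S1=12 S2=16 S3=40 blocked=[1, 2, 3]
Op 5: conn=-25 S1=12 S2=3 S3=40 blocked=[1, 2, 3]
Op 6: conn=-14 S1=12 S2=3 S3=40 blocked=[1, 2, 3]
Op 7: conn=-30 S1=12 S2=3 S3=24 blocked=[1, 2, 3]
Op 8: conn=-44 S1=-2 S2=3 S3=24 blocked=[1, 2, 3]
Op 9: conn=-44 S1=-2 S2=18 S3=24 blocked=[1, 2, 3]
Op 10: conn=-22 S1=-2 S2=18 S3=24 blocked=[1, 2, 3]
Op 11: conn=-38 S1=-2 S2=2 S3=24 blocked=[1, 2, 3]
Op 12: conn=-21 S1=-2 S2=2 S3=24 blocked=[1, 2, 3]
Op 13: conn=5 S1=-2 S2=2 S3=24 blocked=[1]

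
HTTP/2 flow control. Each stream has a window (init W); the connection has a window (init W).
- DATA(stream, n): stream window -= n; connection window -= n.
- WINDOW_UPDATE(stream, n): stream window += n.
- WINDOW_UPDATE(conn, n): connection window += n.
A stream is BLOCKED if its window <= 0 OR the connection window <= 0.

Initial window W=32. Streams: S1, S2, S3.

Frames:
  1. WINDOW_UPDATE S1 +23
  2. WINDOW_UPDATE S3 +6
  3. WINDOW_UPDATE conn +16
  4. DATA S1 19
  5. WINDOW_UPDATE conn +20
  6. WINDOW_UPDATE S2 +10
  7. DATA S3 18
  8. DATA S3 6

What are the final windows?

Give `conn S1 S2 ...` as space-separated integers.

Answer: 25 36 42 14

Derivation:
Op 1: conn=32 S1=55 S2=32 S3=32 blocked=[]
Op 2: conn=32 S1=55 S2=32 S3=38 blocked=[]
Op 3: conn=48 S1=55 S2=32 S3=38 blocked=[]
Op 4: conn=29 S1=36 S2=32 S3=38 blocked=[]
Op 5: conn=49 S1=36 S2=32 S3=38 blocked=[]
Op 6: conn=49 S1=36 S2=42 S3=38 blocked=[]
Op 7: conn=31 S1=36 S2=42 S3=20 blocked=[]
Op 8: conn=25 S1=36 S2=42 S3=14 blocked=[]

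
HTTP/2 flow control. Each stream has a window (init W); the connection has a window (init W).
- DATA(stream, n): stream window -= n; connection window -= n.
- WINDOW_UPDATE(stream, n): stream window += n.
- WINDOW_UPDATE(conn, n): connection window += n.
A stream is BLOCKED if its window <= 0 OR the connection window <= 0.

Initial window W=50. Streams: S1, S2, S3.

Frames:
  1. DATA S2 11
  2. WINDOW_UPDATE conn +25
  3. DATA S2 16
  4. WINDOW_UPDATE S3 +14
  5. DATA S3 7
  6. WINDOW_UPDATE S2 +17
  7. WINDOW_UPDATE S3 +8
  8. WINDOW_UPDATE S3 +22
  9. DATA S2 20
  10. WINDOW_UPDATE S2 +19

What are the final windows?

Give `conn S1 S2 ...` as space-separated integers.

Op 1: conn=39 S1=50 S2=39 S3=50 blocked=[]
Op 2: conn=64 S1=50 S2=39 S3=50 blocked=[]
Op 3: conn=48 S1=50 S2=23 S3=50 blocked=[]
Op 4: conn=48 S1=50 S2=23 S3=64 blocked=[]
Op 5: conn=41 S1=50 S2=23 S3=57 blocked=[]
Op 6: conn=41 S1=50 S2=40 S3=57 blocked=[]
Op 7: conn=41 S1=50 S2=40 S3=65 blocked=[]
Op 8: conn=41 S1=50 S2=40 S3=87 blocked=[]
Op 9: conn=21 S1=50 S2=20 S3=87 blocked=[]
Op 10: conn=21 S1=50 S2=39 S3=87 blocked=[]

Answer: 21 50 39 87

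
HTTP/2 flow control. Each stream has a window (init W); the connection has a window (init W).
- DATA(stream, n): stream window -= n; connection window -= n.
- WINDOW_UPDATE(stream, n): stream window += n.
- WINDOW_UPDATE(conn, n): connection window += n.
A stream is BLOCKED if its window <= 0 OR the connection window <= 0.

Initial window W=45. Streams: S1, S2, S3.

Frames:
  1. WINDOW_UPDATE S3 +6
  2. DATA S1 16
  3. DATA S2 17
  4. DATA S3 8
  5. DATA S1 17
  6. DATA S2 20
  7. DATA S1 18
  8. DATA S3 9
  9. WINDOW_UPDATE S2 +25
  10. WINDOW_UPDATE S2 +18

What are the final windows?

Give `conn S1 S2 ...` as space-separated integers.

Answer: -60 -6 51 34

Derivation:
Op 1: conn=45 S1=45 S2=45 S3=51 blocked=[]
Op 2: conn=29 S1=29 S2=45 S3=51 blocked=[]
Op 3: conn=12 S1=29 S2=28 S3=51 blocked=[]
Op 4: conn=4 S1=29 S2=28 S3=43 blocked=[]
Op 5: conn=-13 S1=12 S2=28 S3=43 blocked=[1, 2, 3]
Op 6: conn=-33 S1=12 S2=8 S3=43 blocked=[1, 2, 3]
Op 7: conn=-51 S1=-6 S2=8 S3=43 blocked=[1, 2, 3]
Op 8: conn=-60 S1=-6 S2=8 S3=34 blocked=[1, 2, 3]
Op 9: conn=-60 S1=-6 S2=33 S3=34 blocked=[1, 2, 3]
Op 10: conn=-60 S1=-6 S2=51 S3=34 blocked=[1, 2, 3]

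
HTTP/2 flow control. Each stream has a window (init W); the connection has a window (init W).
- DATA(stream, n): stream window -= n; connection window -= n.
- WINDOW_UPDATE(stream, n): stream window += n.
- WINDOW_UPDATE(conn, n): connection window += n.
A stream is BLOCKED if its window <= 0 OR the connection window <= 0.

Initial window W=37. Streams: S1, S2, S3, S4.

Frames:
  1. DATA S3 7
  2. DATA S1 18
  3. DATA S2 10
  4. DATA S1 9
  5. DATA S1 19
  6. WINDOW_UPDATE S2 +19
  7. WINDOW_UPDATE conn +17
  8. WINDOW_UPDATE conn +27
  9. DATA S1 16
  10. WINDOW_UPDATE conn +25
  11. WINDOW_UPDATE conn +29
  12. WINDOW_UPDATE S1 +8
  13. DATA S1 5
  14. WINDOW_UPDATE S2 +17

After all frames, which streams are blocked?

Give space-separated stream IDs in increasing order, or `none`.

Answer: S1

Derivation:
Op 1: conn=30 S1=37 S2=37 S3=30 S4=37 blocked=[]
Op 2: conn=12 S1=19 S2=37 S3=30 S4=37 blocked=[]
Op 3: conn=2 S1=19 S2=27 S3=30 S4=37 blocked=[]
Op 4: conn=-7 S1=10 S2=27 S3=30 S4=37 blocked=[1, 2, 3, 4]
Op 5: conn=-26 S1=-9 S2=27 S3=30 S4=37 blocked=[1, 2, 3, 4]
Op 6: conn=-26 S1=-9 S2=46 S3=30 S4=37 blocked=[1, 2, 3, 4]
Op 7: conn=-9 S1=-9 S2=46 S3=30 S4=37 blocked=[1, 2, 3, 4]
Op 8: conn=18 S1=-9 S2=46 S3=30 S4=37 blocked=[1]
Op 9: conn=2 S1=-25 S2=46 S3=30 S4=37 blocked=[1]
Op 10: conn=27 S1=-25 S2=46 S3=30 S4=37 blocked=[1]
Op 11: conn=56 S1=-25 S2=46 S3=30 S4=37 blocked=[1]
Op 12: conn=56 S1=-17 S2=46 S3=30 S4=37 blocked=[1]
Op 13: conn=51 S1=-22 S2=46 S3=30 S4=37 blocked=[1]
Op 14: conn=51 S1=-22 S2=63 S3=30 S4=37 blocked=[1]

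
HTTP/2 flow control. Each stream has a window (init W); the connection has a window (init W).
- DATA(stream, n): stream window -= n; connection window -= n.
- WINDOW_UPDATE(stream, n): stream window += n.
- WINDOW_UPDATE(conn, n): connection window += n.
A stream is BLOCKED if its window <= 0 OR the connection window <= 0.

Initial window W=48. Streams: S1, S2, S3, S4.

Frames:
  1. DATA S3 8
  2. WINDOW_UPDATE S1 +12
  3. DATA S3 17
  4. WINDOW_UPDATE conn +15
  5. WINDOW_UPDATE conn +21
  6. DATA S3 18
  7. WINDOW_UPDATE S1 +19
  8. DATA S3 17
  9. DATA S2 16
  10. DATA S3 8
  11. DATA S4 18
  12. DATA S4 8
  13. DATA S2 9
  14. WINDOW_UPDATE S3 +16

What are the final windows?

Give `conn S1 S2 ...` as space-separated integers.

Answer: -35 79 23 -4 22

Derivation:
Op 1: conn=40 S1=48 S2=48 S3=40 S4=48 blocked=[]
Op 2: conn=40 S1=60 S2=48 S3=40 S4=48 blocked=[]
Op 3: conn=23 S1=60 S2=48 S3=23 S4=48 blocked=[]
Op 4: conn=38 S1=60 S2=48 S3=23 S4=48 blocked=[]
Op 5: conn=59 S1=60 S2=48 S3=23 S4=48 blocked=[]
Op 6: conn=41 S1=60 S2=48 S3=5 S4=48 blocked=[]
Op 7: conn=41 S1=79 S2=48 S3=5 S4=48 blocked=[]
Op 8: conn=24 S1=79 S2=48 S3=-12 S4=48 blocked=[3]
Op 9: conn=8 S1=79 S2=32 S3=-12 S4=48 blocked=[3]
Op 10: conn=0 S1=79 S2=32 S3=-20 S4=48 blocked=[1, 2, 3, 4]
Op 11: conn=-18 S1=79 S2=32 S3=-20 S4=30 blocked=[1, 2, 3, 4]
Op 12: conn=-26 S1=79 S2=32 S3=-20 S4=22 blocked=[1, 2, 3, 4]
Op 13: conn=-35 S1=79 S2=23 S3=-20 S4=22 blocked=[1, 2, 3, 4]
Op 14: conn=-35 S1=79 S2=23 S3=-4 S4=22 blocked=[1, 2, 3, 4]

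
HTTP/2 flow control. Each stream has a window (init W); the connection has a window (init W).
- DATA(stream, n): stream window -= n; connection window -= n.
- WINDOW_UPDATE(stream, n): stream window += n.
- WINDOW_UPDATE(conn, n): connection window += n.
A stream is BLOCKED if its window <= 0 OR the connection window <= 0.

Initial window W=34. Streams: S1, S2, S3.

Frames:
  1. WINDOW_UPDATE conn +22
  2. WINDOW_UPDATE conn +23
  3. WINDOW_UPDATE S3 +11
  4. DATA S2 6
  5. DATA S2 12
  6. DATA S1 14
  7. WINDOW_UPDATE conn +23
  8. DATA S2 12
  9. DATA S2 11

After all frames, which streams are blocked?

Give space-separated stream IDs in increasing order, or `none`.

Op 1: conn=56 S1=34 S2=34 S3=34 blocked=[]
Op 2: conn=79 S1=34 S2=34 S3=34 blocked=[]
Op 3: conn=79 S1=34 S2=34 S3=45 blocked=[]
Op 4: conn=73 S1=34 S2=28 S3=45 blocked=[]
Op 5: conn=61 S1=34 S2=16 S3=45 blocked=[]
Op 6: conn=47 S1=20 S2=16 S3=45 blocked=[]
Op 7: conn=70 S1=20 S2=16 S3=45 blocked=[]
Op 8: conn=58 S1=20 S2=4 S3=45 blocked=[]
Op 9: conn=47 S1=20 S2=-7 S3=45 blocked=[2]

Answer: S2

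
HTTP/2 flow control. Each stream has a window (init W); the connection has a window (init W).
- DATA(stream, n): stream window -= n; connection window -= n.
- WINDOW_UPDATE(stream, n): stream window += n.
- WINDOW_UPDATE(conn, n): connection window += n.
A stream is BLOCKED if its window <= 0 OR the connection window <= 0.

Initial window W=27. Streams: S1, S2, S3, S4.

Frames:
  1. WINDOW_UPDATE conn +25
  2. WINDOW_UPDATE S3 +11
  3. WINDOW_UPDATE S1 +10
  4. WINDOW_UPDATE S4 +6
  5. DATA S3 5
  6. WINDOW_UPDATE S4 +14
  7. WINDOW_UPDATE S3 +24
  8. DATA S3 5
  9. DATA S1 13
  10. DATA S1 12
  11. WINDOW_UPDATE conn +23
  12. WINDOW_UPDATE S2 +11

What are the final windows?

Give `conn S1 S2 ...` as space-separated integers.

Op 1: conn=52 S1=27 S2=27 S3=27 S4=27 blocked=[]
Op 2: conn=52 S1=27 S2=27 S3=38 S4=27 blocked=[]
Op 3: conn=52 S1=37 S2=27 S3=38 S4=27 blocked=[]
Op 4: conn=52 S1=37 S2=27 S3=38 S4=33 blocked=[]
Op 5: conn=47 S1=37 S2=27 S3=33 S4=33 blocked=[]
Op 6: conn=47 S1=37 S2=27 S3=33 S4=47 blocked=[]
Op 7: conn=47 S1=37 S2=27 S3=57 S4=47 blocked=[]
Op 8: conn=42 S1=37 S2=27 S3=52 S4=47 blocked=[]
Op 9: conn=29 S1=24 S2=27 S3=52 S4=47 blocked=[]
Op 10: conn=17 S1=12 S2=27 S3=52 S4=47 blocked=[]
Op 11: conn=40 S1=12 S2=27 S3=52 S4=47 blocked=[]
Op 12: conn=40 S1=12 S2=38 S3=52 S4=47 blocked=[]

Answer: 40 12 38 52 47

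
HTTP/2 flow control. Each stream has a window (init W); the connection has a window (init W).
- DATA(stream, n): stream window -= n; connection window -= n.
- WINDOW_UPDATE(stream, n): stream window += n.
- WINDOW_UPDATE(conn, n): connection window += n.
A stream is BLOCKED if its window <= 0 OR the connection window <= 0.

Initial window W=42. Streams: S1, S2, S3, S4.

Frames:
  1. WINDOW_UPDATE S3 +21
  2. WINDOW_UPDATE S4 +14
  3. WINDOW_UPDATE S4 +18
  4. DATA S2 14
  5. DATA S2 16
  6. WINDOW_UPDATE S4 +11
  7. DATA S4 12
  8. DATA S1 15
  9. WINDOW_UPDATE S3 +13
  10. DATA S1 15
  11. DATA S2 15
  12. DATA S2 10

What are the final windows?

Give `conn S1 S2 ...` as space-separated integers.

Answer: -55 12 -13 76 73

Derivation:
Op 1: conn=42 S1=42 S2=42 S3=63 S4=42 blocked=[]
Op 2: conn=42 S1=42 S2=42 S3=63 S4=56 blocked=[]
Op 3: conn=42 S1=42 S2=42 S3=63 S4=74 blocked=[]
Op 4: conn=28 S1=42 S2=28 S3=63 S4=74 blocked=[]
Op 5: conn=12 S1=42 S2=12 S3=63 S4=74 blocked=[]
Op 6: conn=12 S1=42 S2=12 S3=63 S4=85 blocked=[]
Op 7: conn=0 S1=42 S2=12 S3=63 S4=73 blocked=[1, 2, 3, 4]
Op 8: conn=-15 S1=27 S2=12 S3=63 S4=73 blocked=[1, 2, 3, 4]
Op 9: conn=-15 S1=27 S2=12 S3=76 S4=73 blocked=[1, 2, 3, 4]
Op 10: conn=-30 S1=12 S2=12 S3=76 S4=73 blocked=[1, 2, 3, 4]
Op 11: conn=-45 S1=12 S2=-3 S3=76 S4=73 blocked=[1, 2, 3, 4]
Op 12: conn=-55 S1=12 S2=-13 S3=76 S4=73 blocked=[1, 2, 3, 4]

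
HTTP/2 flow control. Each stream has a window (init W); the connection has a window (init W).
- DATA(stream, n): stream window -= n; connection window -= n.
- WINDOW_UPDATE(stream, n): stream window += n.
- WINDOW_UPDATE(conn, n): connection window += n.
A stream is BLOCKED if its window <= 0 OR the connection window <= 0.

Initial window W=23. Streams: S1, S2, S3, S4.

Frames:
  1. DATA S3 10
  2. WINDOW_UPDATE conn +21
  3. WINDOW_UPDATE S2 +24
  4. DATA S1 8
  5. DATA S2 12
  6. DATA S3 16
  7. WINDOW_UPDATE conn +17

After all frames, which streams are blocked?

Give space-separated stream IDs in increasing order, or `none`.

Answer: S3

Derivation:
Op 1: conn=13 S1=23 S2=23 S3=13 S4=23 blocked=[]
Op 2: conn=34 S1=23 S2=23 S3=13 S4=23 blocked=[]
Op 3: conn=34 S1=23 S2=47 S3=13 S4=23 blocked=[]
Op 4: conn=26 S1=15 S2=47 S3=13 S4=23 blocked=[]
Op 5: conn=14 S1=15 S2=35 S3=13 S4=23 blocked=[]
Op 6: conn=-2 S1=15 S2=35 S3=-3 S4=23 blocked=[1, 2, 3, 4]
Op 7: conn=15 S1=15 S2=35 S3=-3 S4=23 blocked=[3]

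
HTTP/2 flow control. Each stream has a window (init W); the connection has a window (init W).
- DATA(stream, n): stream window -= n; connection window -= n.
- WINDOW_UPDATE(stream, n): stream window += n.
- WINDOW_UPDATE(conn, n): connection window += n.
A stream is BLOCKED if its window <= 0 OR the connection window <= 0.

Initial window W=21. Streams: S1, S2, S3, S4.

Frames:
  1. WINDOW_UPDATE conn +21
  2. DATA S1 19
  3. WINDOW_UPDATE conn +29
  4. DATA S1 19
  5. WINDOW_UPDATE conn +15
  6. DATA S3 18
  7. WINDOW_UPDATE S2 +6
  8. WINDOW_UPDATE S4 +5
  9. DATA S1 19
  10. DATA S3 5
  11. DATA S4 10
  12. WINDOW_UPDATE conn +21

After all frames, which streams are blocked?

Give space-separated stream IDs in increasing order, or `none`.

Op 1: conn=42 S1=21 S2=21 S3=21 S4=21 blocked=[]
Op 2: conn=23 S1=2 S2=21 S3=21 S4=21 blocked=[]
Op 3: conn=52 S1=2 S2=21 S3=21 S4=21 blocked=[]
Op 4: conn=33 S1=-17 S2=21 S3=21 S4=21 blocked=[1]
Op 5: conn=48 S1=-17 S2=21 S3=21 S4=21 blocked=[1]
Op 6: conn=30 S1=-17 S2=21 S3=3 S4=21 blocked=[1]
Op 7: conn=30 S1=-17 S2=27 S3=3 S4=21 blocked=[1]
Op 8: conn=30 S1=-17 S2=27 S3=3 S4=26 blocked=[1]
Op 9: conn=11 S1=-36 S2=27 S3=3 S4=26 blocked=[1]
Op 10: conn=6 S1=-36 S2=27 S3=-2 S4=26 blocked=[1, 3]
Op 11: conn=-4 S1=-36 S2=27 S3=-2 S4=16 blocked=[1, 2, 3, 4]
Op 12: conn=17 S1=-36 S2=27 S3=-2 S4=16 blocked=[1, 3]

Answer: S1 S3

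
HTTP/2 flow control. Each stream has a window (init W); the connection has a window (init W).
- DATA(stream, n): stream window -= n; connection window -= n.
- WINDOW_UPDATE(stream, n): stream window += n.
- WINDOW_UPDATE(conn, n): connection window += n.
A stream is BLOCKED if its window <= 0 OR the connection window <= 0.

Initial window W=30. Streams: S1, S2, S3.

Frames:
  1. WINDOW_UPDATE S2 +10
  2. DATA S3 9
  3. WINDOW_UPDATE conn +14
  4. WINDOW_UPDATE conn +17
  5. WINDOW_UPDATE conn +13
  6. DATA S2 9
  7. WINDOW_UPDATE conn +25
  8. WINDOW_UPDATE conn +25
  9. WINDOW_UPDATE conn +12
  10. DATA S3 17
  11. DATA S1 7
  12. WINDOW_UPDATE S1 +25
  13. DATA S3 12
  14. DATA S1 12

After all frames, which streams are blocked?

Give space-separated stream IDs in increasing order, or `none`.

Answer: S3

Derivation:
Op 1: conn=30 S1=30 S2=40 S3=30 blocked=[]
Op 2: conn=21 S1=30 S2=40 S3=21 blocked=[]
Op 3: conn=35 S1=30 S2=40 S3=21 blocked=[]
Op 4: conn=52 S1=30 S2=40 S3=21 blocked=[]
Op 5: conn=65 S1=30 S2=40 S3=21 blocked=[]
Op 6: conn=56 S1=30 S2=31 S3=21 blocked=[]
Op 7: conn=81 S1=30 S2=31 S3=21 blocked=[]
Op 8: conn=106 S1=30 S2=31 S3=21 blocked=[]
Op 9: conn=118 S1=30 S2=31 S3=21 blocked=[]
Op 10: conn=101 S1=30 S2=31 S3=4 blocked=[]
Op 11: conn=94 S1=23 S2=31 S3=4 blocked=[]
Op 12: conn=94 S1=48 S2=31 S3=4 blocked=[]
Op 13: conn=82 S1=48 S2=31 S3=-8 blocked=[3]
Op 14: conn=70 S1=36 S2=31 S3=-8 blocked=[3]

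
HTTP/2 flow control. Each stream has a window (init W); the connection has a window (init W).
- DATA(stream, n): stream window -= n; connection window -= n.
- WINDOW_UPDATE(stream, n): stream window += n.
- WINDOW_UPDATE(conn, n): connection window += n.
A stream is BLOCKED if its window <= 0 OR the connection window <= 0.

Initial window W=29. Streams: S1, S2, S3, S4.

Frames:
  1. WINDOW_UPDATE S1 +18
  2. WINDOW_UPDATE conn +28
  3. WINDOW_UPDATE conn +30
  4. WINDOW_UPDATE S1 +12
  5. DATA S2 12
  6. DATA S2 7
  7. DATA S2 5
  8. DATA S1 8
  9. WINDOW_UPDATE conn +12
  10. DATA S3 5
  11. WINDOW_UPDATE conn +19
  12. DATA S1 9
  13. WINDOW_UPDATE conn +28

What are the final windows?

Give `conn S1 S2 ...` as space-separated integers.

Op 1: conn=29 S1=47 S2=29 S3=29 S4=29 blocked=[]
Op 2: conn=57 S1=47 S2=29 S3=29 S4=29 blocked=[]
Op 3: conn=87 S1=47 S2=29 S3=29 S4=29 blocked=[]
Op 4: conn=87 S1=59 S2=29 S3=29 S4=29 blocked=[]
Op 5: conn=75 S1=59 S2=17 S3=29 S4=29 blocked=[]
Op 6: conn=68 S1=59 S2=10 S3=29 S4=29 blocked=[]
Op 7: conn=63 S1=59 S2=5 S3=29 S4=29 blocked=[]
Op 8: conn=55 S1=51 S2=5 S3=29 S4=29 blocked=[]
Op 9: conn=67 S1=51 S2=5 S3=29 S4=29 blocked=[]
Op 10: conn=62 S1=51 S2=5 S3=24 S4=29 blocked=[]
Op 11: conn=81 S1=51 S2=5 S3=24 S4=29 blocked=[]
Op 12: conn=72 S1=42 S2=5 S3=24 S4=29 blocked=[]
Op 13: conn=100 S1=42 S2=5 S3=24 S4=29 blocked=[]

Answer: 100 42 5 24 29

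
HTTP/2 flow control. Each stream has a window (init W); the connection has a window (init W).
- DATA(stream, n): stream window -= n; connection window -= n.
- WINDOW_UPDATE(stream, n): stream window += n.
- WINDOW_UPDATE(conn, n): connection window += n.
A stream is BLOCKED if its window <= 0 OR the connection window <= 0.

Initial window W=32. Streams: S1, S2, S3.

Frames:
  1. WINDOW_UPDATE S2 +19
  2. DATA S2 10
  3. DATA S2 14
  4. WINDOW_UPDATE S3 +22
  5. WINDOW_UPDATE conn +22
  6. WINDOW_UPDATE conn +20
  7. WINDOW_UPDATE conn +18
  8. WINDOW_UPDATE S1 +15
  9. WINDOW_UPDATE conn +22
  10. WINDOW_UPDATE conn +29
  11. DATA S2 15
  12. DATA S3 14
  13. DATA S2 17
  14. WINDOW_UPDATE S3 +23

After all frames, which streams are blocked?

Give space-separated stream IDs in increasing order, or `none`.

Answer: S2

Derivation:
Op 1: conn=32 S1=32 S2=51 S3=32 blocked=[]
Op 2: conn=22 S1=32 S2=41 S3=32 blocked=[]
Op 3: conn=8 S1=32 S2=27 S3=32 blocked=[]
Op 4: conn=8 S1=32 S2=27 S3=54 blocked=[]
Op 5: conn=30 S1=32 S2=27 S3=54 blocked=[]
Op 6: conn=50 S1=32 S2=27 S3=54 blocked=[]
Op 7: conn=68 S1=32 S2=27 S3=54 blocked=[]
Op 8: conn=68 S1=47 S2=27 S3=54 blocked=[]
Op 9: conn=90 S1=47 S2=27 S3=54 blocked=[]
Op 10: conn=119 S1=47 S2=27 S3=54 blocked=[]
Op 11: conn=104 S1=47 S2=12 S3=54 blocked=[]
Op 12: conn=90 S1=47 S2=12 S3=40 blocked=[]
Op 13: conn=73 S1=47 S2=-5 S3=40 blocked=[2]
Op 14: conn=73 S1=47 S2=-5 S3=63 blocked=[2]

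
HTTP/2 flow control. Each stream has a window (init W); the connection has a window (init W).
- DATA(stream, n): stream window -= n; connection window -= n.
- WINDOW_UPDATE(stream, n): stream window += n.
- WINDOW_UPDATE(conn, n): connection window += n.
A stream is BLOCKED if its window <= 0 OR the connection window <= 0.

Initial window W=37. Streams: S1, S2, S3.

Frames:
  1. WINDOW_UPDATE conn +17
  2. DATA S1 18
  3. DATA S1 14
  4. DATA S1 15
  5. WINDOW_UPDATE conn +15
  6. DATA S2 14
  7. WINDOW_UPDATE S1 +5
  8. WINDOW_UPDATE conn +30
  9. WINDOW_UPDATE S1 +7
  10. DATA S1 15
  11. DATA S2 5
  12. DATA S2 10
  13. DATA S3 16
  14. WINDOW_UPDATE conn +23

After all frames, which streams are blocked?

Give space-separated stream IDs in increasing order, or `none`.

Op 1: conn=54 S1=37 S2=37 S3=37 blocked=[]
Op 2: conn=36 S1=19 S2=37 S3=37 blocked=[]
Op 3: conn=22 S1=5 S2=37 S3=37 blocked=[]
Op 4: conn=7 S1=-10 S2=37 S3=37 blocked=[1]
Op 5: conn=22 S1=-10 S2=37 S3=37 blocked=[1]
Op 6: conn=8 S1=-10 S2=23 S3=37 blocked=[1]
Op 7: conn=8 S1=-5 S2=23 S3=37 blocked=[1]
Op 8: conn=38 S1=-5 S2=23 S3=37 blocked=[1]
Op 9: conn=38 S1=2 S2=23 S3=37 blocked=[]
Op 10: conn=23 S1=-13 S2=23 S3=37 blocked=[1]
Op 11: conn=18 S1=-13 S2=18 S3=37 blocked=[1]
Op 12: conn=8 S1=-13 S2=8 S3=37 blocked=[1]
Op 13: conn=-8 S1=-13 S2=8 S3=21 blocked=[1, 2, 3]
Op 14: conn=15 S1=-13 S2=8 S3=21 blocked=[1]

Answer: S1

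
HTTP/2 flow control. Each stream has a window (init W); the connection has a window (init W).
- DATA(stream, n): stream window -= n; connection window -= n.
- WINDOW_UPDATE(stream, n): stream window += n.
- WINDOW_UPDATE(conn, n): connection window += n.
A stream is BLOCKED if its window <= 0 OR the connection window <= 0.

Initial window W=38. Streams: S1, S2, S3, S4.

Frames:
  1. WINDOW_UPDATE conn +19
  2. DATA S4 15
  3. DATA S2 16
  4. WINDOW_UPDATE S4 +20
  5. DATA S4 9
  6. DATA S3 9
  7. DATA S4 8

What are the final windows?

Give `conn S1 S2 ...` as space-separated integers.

Answer: 0 38 22 29 26

Derivation:
Op 1: conn=57 S1=38 S2=38 S3=38 S4=38 blocked=[]
Op 2: conn=42 S1=38 S2=38 S3=38 S4=23 blocked=[]
Op 3: conn=26 S1=38 S2=22 S3=38 S4=23 blocked=[]
Op 4: conn=26 S1=38 S2=22 S3=38 S4=43 blocked=[]
Op 5: conn=17 S1=38 S2=22 S3=38 S4=34 blocked=[]
Op 6: conn=8 S1=38 S2=22 S3=29 S4=34 blocked=[]
Op 7: conn=0 S1=38 S2=22 S3=29 S4=26 blocked=[1, 2, 3, 4]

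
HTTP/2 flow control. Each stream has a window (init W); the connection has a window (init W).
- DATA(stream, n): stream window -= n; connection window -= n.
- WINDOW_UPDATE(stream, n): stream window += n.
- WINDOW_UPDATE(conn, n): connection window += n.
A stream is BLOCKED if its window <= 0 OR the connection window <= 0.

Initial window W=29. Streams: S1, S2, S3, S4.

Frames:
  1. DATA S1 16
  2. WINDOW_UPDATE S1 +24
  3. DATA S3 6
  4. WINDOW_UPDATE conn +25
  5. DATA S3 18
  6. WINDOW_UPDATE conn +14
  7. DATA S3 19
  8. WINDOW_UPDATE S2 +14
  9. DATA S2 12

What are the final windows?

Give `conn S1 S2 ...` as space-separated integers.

Answer: -3 37 31 -14 29

Derivation:
Op 1: conn=13 S1=13 S2=29 S3=29 S4=29 blocked=[]
Op 2: conn=13 S1=37 S2=29 S3=29 S4=29 blocked=[]
Op 3: conn=7 S1=37 S2=29 S3=23 S4=29 blocked=[]
Op 4: conn=32 S1=37 S2=29 S3=23 S4=29 blocked=[]
Op 5: conn=14 S1=37 S2=29 S3=5 S4=29 blocked=[]
Op 6: conn=28 S1=37 S2=29 S3=5 S4=29 blocked=[]
Op 7: conn=9 S1=37 S2=29 S3=-14 S4=29 blocked=[3]
Op 8: conn=9 S1=37 S2=43 S3=-14 S4=29 blocked=[3]
Op 9: conn=-3 S1=37 S2=31 S3=-14 S4=29 blocked=[1, 2, 3, 4]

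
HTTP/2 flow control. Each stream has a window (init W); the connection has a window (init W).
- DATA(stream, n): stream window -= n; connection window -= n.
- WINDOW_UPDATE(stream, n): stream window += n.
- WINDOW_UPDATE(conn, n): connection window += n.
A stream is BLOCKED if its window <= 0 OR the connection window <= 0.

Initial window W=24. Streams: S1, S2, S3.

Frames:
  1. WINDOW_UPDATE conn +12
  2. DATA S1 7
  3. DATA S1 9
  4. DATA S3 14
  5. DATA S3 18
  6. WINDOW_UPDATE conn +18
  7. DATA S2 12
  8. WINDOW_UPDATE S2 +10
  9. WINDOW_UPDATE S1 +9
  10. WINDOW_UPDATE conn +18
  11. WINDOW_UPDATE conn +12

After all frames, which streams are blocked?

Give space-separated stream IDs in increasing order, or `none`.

Answer: S3

Derivation:
Op 1: conn=36 S1=24 S2=24 S3=24 blocked=[]
Op 2: conn=29 S1=17 S2=24 S3=24 blocked=[]
Op 3: conn=20 S1=8 S2=24 S3=24 blocked=[]
Op 4: conn=6 S1=8 S2=24 S3=10 blocked=[]
Op 5: conn=-12 S1=8 S2=24 S3=-8 blocked=[1, 2, 3]
Op 6: conn=6 S1=8 S2=24 S3=-8 blocked=[3]
Op 7: conn=-6 S1=8 S2=12 S3=-8 blocked=[1, 2, 3]
Op 8: conn=-6 S1=8 S2=22 S3=-8 blocked=[1, 2, 3]
Op 9: conn=-6 S1=17 S2=22 S3=-8 blocked=[1, 2, 3]
Op 10: conn=12 S1=17 S2=22 S3=-8 blocked=[3]
Op 11: conn=24 S1=17 S2=22 S3=-8 blocked=[3]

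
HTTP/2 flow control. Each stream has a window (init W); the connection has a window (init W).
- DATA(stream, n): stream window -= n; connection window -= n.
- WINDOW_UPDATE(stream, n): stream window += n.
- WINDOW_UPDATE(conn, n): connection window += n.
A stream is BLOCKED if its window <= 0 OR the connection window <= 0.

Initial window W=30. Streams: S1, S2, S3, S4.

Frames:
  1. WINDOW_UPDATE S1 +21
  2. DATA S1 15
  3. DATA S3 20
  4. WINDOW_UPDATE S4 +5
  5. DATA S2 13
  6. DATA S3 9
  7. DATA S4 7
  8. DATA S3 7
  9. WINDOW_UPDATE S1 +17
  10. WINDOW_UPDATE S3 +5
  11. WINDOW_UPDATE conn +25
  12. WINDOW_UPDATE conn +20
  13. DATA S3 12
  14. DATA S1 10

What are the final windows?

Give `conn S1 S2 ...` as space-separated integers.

Op 1: conn=30 S1=51 S2=30 S3=30 S4=30 blocked=[]
Op 2: conn=15 S1=36 S2=30 S3=30 S4=30 blocked=[]
Op 3: conn=-5 S1=36 S2=30 S3=10 S4=30 blocked=[1, 2, 3, 4]
Op 4: conn=-5 S1=36 S2=30 S3=10 S4=35 blocked=[1, 2, 3, 4]
Op 5: conn=-18 S1=36 S2=17 S3=10 S4=35 blocked=[1, 2, 3, 4]
Op 6: conn=-27 S1=36 S2=17 S3=1 S4=35 blocked=[1, 2, 3, 4]
Op 7: conn=-34 S1=36 S2=17 S3=1 S4=28 blocked=[1, 2, 3, 4]
Op 8: conn=-41 S1=36 S2=17 S3=-6 S4=28 blocked=[1, 2, 3, 4]
Op 9: conn=-41 S1=53 S2=17 S3=-6 S4=28 blocked=[1, 2, 3, 4]
Op 10: conn=-41 S1=53 S2=17 S3=-1 S4=28 blocked=[1, 2, 3, 4]
Op 11: conn=-16 S1=53 S2=17 S3=-1 S4=28 blocked=[1, 2, 3, 4]
Op 12: conn=4 S1=53 S2=17 S3=-1 S4=28 blocked=[3]
Op 13: conn=-8 S1=53 S2=17 S3=-13 S4=28 blocked=[1, 2, 3, 4]
Op 14: conn=-18 S1=43 S2=17 S3=-13 S4=28 blocked=[1, 2, 3, 4]

Answer: -18 43 17 -13 28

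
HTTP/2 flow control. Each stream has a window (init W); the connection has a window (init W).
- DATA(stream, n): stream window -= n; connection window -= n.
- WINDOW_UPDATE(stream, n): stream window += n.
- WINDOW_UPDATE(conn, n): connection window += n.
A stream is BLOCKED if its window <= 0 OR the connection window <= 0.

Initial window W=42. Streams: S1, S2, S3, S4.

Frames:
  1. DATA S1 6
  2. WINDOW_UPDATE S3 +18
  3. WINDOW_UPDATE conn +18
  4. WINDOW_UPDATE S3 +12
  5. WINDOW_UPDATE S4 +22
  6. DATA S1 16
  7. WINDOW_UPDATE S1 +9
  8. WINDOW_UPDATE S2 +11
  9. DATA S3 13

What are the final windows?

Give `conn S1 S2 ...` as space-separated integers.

Answer: 25 29 53 59 64

Derivation:
Op 1: conn=36 S1=36 S2=42 S3=42 S4=42 blocked=[]
Op 2: conn=36 S1=36 S2=42 S3=60 S4=42 blocked=[]
Op 3: conn=54 S1=36 S2=42 S3=60 S4=42 blocked=[]
Op 4: conn=54 S1=36 S2=42 S3=72 S4=42 blocked=[]
Op 5: conn=54 S1=36 S2=42 S3=72 S4=64 blocked=[]
Op 6: conn=38 S1=20 S2=42 S3=72 S4=64 blocked=[]
Op 7: conn=38 S1=29 S2=42 S3=72 S4=64 blocked=[]
Op 8: conn=38 S1=29 S2=53 S3=72 S4=64 blocked=[]
Op 9: conn=25 S1=29 S2=53 S3=59 S4=64 blocked=[]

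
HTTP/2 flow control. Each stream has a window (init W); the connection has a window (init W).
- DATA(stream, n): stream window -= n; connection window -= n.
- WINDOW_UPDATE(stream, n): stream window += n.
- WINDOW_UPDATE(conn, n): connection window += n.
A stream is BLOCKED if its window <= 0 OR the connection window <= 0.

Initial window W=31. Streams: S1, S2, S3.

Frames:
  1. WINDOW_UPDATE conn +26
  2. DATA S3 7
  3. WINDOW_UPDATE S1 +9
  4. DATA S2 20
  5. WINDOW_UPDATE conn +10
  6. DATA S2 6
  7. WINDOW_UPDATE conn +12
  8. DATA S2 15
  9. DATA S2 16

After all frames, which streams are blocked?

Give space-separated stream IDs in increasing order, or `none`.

Answer: S2

Derivation:
Op 1: conn=57 S1=31 S2=31 S3=31 blocked=[]
Op 2: conn=50 S1=31 S2=31 S3=24 blocked=[]
Op 3: conn=50 S1=40 S2=31 S3=24 blocked=[]
Op 4: conn=30 S1=40 S2=11 S3=24 blocked=[]
Op 5: conn=40 S1=40 S2=11 S3=24 blocked=[]
Op 6: conn=34 S1=40 S2=5 S3=24 blocked=[]
Op 7: conn=46 S1=40 S2=5 S3=24 blocked=[]
Op 8: conn=31 S1=40 S2=-10 S3=24 blocked=[2]
Op 9: conn=15 S1=40 S2=-26 S3=24 blocked=[2]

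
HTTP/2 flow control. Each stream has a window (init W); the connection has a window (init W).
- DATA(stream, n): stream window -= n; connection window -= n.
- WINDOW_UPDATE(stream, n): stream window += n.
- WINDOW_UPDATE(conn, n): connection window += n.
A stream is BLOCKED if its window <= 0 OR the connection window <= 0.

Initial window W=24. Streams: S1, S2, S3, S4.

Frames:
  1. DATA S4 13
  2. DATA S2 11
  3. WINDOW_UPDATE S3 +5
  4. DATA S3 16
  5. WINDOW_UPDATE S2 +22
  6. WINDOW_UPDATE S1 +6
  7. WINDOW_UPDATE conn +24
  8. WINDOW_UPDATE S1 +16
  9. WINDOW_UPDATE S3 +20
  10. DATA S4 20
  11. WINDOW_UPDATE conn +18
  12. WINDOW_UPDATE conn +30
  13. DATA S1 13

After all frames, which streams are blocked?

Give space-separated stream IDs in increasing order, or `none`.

Op 1: conn=11 S1=24 S2=24 S3=24 S4=11 blocked=[]
Op 2: conn=0 S1=24 S2=13 S3=24 S4=11 blocked=[1, 2, 3, 4]
Op 3: conn=0 S1=24 S2=13 S3=29 S4=11 blocked=[1, 2, 3, 4]
Op 4: conn=-16 S1=24 S2=13 S3=13 S4=11 blocked=[1, 2, 3, 4]
Op 5: conn=-16 S1=24 S2=35 S3=13 S4=11 blocked=[1, 2, 3, 4]
Op 6: conn=-16 S1=30 S2=35 S3=13 S4=11 blocked=[1, 2, 3, 4]
Op 7: conn=8 S1=30 S2=35 S3=13 S4=11 blocked=[]
Op 8: conn=8 S1=46 S2=35 S3=13 S4=11 blocked=[]
Op 9: conn=8 S1=46 S2=35 S3=33 S4=11 blocked=[]
Op 10: conn=-12 S1=46 S2=35 S3=33 S4=-9 blocked=[1, 2, 3, 4]
Op 11: conn=6 S1=46 S2=35 S3=33 S4=-9 blocked=[4]
Op 12: conn=36 S1=46 S2=35 S3=33 S4=-9 blocked=[4]
Op 13: conn=23 S1=33 S2=35 S3=33 S4=-9 blocked=[4]

Answer: S4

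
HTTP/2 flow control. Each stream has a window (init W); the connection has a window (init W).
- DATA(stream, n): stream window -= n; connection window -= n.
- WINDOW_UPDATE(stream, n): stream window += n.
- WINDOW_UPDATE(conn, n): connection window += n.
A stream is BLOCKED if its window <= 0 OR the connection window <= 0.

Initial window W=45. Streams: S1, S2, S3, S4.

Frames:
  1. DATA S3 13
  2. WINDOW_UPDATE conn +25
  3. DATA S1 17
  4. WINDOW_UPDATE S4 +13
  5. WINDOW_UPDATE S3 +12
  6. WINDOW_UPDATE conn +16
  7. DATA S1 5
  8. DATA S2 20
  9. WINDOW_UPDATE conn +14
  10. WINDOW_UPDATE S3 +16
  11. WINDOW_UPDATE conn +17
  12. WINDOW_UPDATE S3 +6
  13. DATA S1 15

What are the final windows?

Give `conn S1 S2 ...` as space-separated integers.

Answer: 47 8 25 66 58

Derivation:
Op 1: conn=32 S1=45 S2=45 S3=32 S4=45 blocked=[]
Op 2: conn=57 S1=45 S2=45 S3=32 S4=45 blocked=[]
Op 3: conn=40 S1=28 S2=45 S3=32 S4=45 blocked=[]
Op 4: conn=40 S1=28 S2=45 S3=32 S4=58 blocked=[]
Op 5: conn=40 S1=28 S2=45 S3=44 S4=58 blocked=[]
Op 6: conn=56 S1=28 S2=45 S3=44 S4=58 blocked=[]
Op 7: conn=51 S1=23 S2=45 S3=44 S4=58 blocked=[]
Op 8: conn=31 S1=23 S2=25 S3=44 S4=58 blocked=[]
Op 9: conn=45 S1=23 S2=25 S3=44 S4=58 blocked=[]
Op 10: conn=45 S1=23 S2=25 S3=60 S4=58 blocked=[]
Op 11: conn=62 S1=23 S2=25 S3=60 S4=58 blocked=[]
Op 12: conn=62 S1=23 S2=25 S3=66 S4=58 blocked=[]
Op 13: conn=47 S1=8 S2=25 S3=66 S4=58 blocked=[]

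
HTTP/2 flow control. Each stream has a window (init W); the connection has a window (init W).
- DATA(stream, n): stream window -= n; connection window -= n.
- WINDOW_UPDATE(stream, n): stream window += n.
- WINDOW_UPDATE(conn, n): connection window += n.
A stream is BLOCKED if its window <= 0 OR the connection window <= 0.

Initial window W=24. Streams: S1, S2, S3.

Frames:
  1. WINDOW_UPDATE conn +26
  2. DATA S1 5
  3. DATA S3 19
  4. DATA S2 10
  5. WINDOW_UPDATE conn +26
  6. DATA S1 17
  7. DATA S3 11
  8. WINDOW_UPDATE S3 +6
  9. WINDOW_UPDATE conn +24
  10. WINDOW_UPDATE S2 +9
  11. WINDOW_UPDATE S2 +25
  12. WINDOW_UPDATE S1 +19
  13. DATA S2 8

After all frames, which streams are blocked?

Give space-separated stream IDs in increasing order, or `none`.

Answer: S3

Derivation:
Op 1: conn=50 S1=24 S2=24 S3=24 blocked=[]
Op 2: conn=45 S1=19 S2=24 S3=24 blocked=[]
Op 3: conn=26 S1=19 S2=24 S3=5 blocked=[]
Op 4: conn=16 S1=19 S2=14 S3=5 blocked=[]
Op 5: conn=42 S1=19 S2=14 S3=5 blocked=[]
Op 6: conn=25 S1=2 S2=14 S3=5 blocked=[]
Op 7: conn=14 S1=2 S2=14 S3=-6 blocked=[3]
Op 8: conn=14 S1=2 S2=14 S3=0 blocked=[3]
Op 9: conn=38 S1=2 S2=14 S3=0 blocked=[3]
Op 10: conn=38 S1=2 S2=23 S3=0 blocked=[3]
Op 11: conn=38 S1=2 S2=48 S3=0 blocked=[3]
Op 12: conn=38 S1=21 S2=48 S3=0 blocked=[3]
Op 13: conn=30 S1=21 S2=40 S3=0 blocked=[3]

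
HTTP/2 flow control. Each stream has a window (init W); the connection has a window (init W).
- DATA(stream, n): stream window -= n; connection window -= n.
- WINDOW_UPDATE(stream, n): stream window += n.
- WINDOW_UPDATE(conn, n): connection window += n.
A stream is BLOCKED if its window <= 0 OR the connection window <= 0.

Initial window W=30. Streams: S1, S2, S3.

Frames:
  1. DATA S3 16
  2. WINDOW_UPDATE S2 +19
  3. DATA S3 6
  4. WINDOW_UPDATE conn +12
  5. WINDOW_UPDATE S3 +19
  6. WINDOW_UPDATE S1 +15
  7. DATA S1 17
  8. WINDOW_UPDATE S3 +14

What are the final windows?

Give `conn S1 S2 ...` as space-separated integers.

Op 1: conn=14 S1=30 S2=30 S3=14 blocked=[]
Op 2: conn=14 S1=30 S2=49 S3=14 blocked=[]
Op 3: conn=8 S1=30 S2=49 S3=8 blocked=[]
Op 4: conn=20 S1=30 S2=49 S3=8 blocked=[]
Op 5: conn=20 S1=30 S2=49 S3=27 blocked=[]
Op 6: conn=20 S1=45 S2=49 S3=27 blocked=[]
Op 7: conn=3 S1=28 S2=49 S3=27 blocked=[]
Op 8: conn=3 S1=28 S2=49 S3=41 blocked=[]

Answer: 3 28 49 41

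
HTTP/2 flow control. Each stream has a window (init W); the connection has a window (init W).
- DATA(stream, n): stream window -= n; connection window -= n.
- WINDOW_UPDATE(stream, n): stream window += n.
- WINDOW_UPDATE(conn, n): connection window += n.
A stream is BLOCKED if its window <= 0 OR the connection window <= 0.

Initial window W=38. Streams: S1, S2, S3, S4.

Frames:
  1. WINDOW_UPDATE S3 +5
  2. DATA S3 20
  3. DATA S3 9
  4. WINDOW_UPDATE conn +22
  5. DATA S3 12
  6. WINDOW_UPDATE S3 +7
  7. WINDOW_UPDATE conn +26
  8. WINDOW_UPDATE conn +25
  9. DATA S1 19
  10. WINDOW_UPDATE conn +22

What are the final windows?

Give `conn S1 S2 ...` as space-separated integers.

Answer: 73 19 38 9 38

Derivation:
Op 1: conn=38 S1=38 S2=38 S3=43 S4=38 blocked=[]
Op 2: conn=18 S1=38 S2=38 S3=23 S4=38 blocked=[]
Op 3: conn=9 S1=38 S2=38 S3=14 S4=38 blocked=[]
Op 4: conn=31 S1=38 S2=38 S3=14 S4=38 blocked=[]
Op 5: conn=19 S1=38 S2=38 S3=2 S4=38 blocked=[]
Op 6: conn=19 S1=38 S2=38 S3=9 S4=38 blocked=[]
Op 7: conn=45 S1=38 S2=38 S3=9 S4=38 blocked=[]
Op 8: conn=70 S1=38 S2=38 S3=9 S4=38 blocked=[]
Op 9: conn=51 S1=19 S2=38 S3=9 S4=38 blocked=[]
Op 10: conn=73 S1=19 S2=38 S3=9 S4=38 blocked=[]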